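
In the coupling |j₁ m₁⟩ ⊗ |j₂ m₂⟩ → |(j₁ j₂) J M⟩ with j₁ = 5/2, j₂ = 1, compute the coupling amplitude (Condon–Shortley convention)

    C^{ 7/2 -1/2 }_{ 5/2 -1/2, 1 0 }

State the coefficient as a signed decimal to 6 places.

j₁+j₂−J=0  J+j₁−j₂=5  J−j₁+j₂=2  j₁+j₂+J+1=8
(j₁±m₁, j₂±m₂, J±M) = (2,3,1,1,3,4)
P² = 576/7
sum k=0..0:
  [0] +1/12 = 1/12
S = 1/12
C² = P²·S² = 4/7 ; C = +0.755929

+√(4/7) ≈ +0.755929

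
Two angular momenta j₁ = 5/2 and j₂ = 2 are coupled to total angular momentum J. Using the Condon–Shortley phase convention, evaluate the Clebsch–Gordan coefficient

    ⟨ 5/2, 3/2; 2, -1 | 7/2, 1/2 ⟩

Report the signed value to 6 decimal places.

+√(121/315) = +0.619780

triangle: 1!·4!·3!/9! = 144/362880
(j±m)!: 4!·1!·1!·3!·4!·3! = 20736
prefactor² = (2J+1)·Δ·N² = 2304/35
  k=0: +1/(0!·1!·1!·1!·3!·2!) = 1/12
  k=1: −1/(1!·0!·0!·0!·4!·3!) = -1/144
Σ = 11/144  ⇒  CG² = 2304/35·11/144² = 121/315
CG = +√(121/315) = +0.619780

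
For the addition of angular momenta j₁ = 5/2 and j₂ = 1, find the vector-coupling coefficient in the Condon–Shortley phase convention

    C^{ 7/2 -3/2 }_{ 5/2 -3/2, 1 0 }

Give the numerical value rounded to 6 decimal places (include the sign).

+0.690066  (= +√(10/21))

triangle: 0!×5!×2!/8! = 240/40320
(j±m)!: 1!×4!×1!×1!×2!×5! = 5760
prefactor² = (2J+1)×Δ×N² = 1920/7
  k=0: +1/(0!×0!×4!×1!×1!×1!) = 1/24
Σ = 1/24  ⇒  CG² = 1920/7×1/24² = 10/21
CG = +√(10/21) = +0.690066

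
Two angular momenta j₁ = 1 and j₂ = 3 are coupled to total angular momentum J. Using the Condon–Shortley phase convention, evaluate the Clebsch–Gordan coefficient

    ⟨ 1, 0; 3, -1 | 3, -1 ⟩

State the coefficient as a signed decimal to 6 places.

j₁+j₂−J=1  J+j₁−j₂=1  J−j₁+j₂=5  j₁+j₂+J+1=8
(j₁±m₁, j₂±m₂, J±M) = (1,1,2,4,2,4)
P² = 48
sum k=0..1:
  [0] +1/12 = 1/12
  [1] −1/24 = -1/24
S = 1/24
C² = P²·S² = 1/12 ; C = +0.288675

+0.288675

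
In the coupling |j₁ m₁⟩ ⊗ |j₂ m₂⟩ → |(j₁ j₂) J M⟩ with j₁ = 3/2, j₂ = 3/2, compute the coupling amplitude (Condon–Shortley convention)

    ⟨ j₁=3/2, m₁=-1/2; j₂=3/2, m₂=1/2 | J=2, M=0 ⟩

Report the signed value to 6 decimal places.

√[5·1!2!2!/6! · 1!2!2!1!2!2!] = √(4/9)
  +(−1)^0/∏(0,1,2,2,0,0)! = 1/4  (running 1/4)
  +(−1)^1/∏(1,0,1,1,1,1)! = -1  (running -3/4)
⟨..|..⟩ = √(4/9)·(-3/4) = -0.500000

-0.500000  (= −√(1/4))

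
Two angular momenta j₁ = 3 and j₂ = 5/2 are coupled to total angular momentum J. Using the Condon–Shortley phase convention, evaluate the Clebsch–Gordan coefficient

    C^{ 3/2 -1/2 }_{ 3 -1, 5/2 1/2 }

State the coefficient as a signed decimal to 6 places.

j₁+j₂−J=4  J+j₁−j₂=2  J−j₁+j₂=1  j₁+j₂+J+1=8
(j₁±m₁, j₂±m₂, J±M) = (2,4,3,2,1,2)
P² = 192/35
sum k=2..3:
  [2] +1/8 = 1/8
  [3] −1/6 = -1/6
S = -1/24
C² = P²·S² = 1/105 ; C = -0.097590

−√(1/105) ≈ -0.097590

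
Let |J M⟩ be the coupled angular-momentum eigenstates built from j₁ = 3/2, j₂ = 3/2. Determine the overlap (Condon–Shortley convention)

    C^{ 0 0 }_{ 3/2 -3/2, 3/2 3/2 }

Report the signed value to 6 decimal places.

√[1·3!0!0!/4! · 0!3!3!0!0!0!] = √(9)
  +(−1)^3/∏(3,0,0,0,0,0)! = -1/6  (running -1/6)
⟨..|..⟩ = √(9)·(-1/6) = -0.500000

-0.500000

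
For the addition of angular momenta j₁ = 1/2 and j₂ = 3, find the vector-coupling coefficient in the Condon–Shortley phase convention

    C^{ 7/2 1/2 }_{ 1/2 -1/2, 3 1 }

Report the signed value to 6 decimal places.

+0.654654

j₁+j₂−J=0  J+j₁−j₂=1  J−j₁+j₂=6  j₁+j₂+J+1=8
(j₁±m₁, j₂±m₂, J±M) = (0,1,4,2,4,3)
P² = 6912/7
sum k=0..0:
  [0] +1/48 = 1/48
S = 1/48
C² = P²·S² = 3/7 ; C = +0.654654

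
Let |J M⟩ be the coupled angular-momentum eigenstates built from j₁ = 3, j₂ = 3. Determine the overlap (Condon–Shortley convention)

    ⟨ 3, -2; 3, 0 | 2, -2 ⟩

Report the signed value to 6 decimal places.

−√(5/21) = -0.487950

triangle: 4!*2!*2!/9! = 96/362880
(j±m)!: 1!*5!*3!*3!*0!*4! = 103680
prefactor² = (2J+1)*Δ*N² = 960/7
  k=3: −1/(3!*1!*2!*0!*0!*2!) = -1/24
Σ = -1/24  ⇒  CG² = 960/7*(-1/24)² = 5/21
CG = −√(5/21) = -0.487950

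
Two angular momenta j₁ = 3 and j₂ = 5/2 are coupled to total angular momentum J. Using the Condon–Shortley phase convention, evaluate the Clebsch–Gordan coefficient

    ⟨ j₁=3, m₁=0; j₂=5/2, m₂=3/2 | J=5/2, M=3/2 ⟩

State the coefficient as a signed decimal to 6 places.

j₁+j₂−J=3  J+j₁−j₂=3  J−j₁+j₂=2  j₁+j₂+J+1=9
(j₁±m₁, j₂±m₂, J±M) = (3,3,4,1,4,1)
P² = 864/35
sum k=2..3:
  [2] +1/8 = 1/8
  [3] −1/36 = -1/36
S = 7/72
C² = P²·S² = 7/30 ; C = +0.483046

+√(7/30) = +0.483046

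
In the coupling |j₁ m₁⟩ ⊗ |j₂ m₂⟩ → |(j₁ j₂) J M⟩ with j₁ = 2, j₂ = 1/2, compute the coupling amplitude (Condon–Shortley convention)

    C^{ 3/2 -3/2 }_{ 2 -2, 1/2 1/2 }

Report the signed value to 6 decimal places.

triangle: 1!·3!·0!/5! = 6/120
(j±m)!: 0!·4!·1!·0!·0!·3! = 144
prefactor² = (2J+1)·Δ·N² = 144/5
  k=1: −1/(1!·0!·3!·0!·0!·0!) = -1/6
Σ = -1/6  ⇒  CG² = 144/5·(-1/6)² = 4/5
CG = −√(4/5) = -0.894427

−√(4/5) ≈ -0.894427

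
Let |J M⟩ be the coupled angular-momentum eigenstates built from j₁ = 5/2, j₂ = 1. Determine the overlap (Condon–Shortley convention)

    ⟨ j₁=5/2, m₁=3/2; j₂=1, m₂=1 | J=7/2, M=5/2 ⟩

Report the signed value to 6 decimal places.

j₁+j₂−J=0  J+j₁−j₂=5  J−j₁+j₂=2  j₁+j₂+J+1=8
(j₁±m₁, j₂±m₂, J±M) = (4,1,2,0,6,1)
P² = 11520/7
sum k=0..0:
  [0] +1/48 = 1/48
S = 1/48
C² = P²·S² = 5/7 ; C = +0.845154

+0.845154  (= +√(5/7))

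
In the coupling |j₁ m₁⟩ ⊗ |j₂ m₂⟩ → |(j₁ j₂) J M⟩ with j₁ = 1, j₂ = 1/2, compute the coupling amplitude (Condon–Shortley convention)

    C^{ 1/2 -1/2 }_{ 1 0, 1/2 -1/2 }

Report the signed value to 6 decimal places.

+0.577350

j₁+j₂−J=1  J+j₁−j₂=1  J−j₁+j₂=0  j₁+j₂+J+1=3
(j₁±m₁, j₂±m₂, J±M) = (1,1,0,1,0,1)
P² = 1/3
sum k=0..0:
  [0] +1/1 = 1
S = 1
C² = P²·S² = 1/3 ; C = +0.577350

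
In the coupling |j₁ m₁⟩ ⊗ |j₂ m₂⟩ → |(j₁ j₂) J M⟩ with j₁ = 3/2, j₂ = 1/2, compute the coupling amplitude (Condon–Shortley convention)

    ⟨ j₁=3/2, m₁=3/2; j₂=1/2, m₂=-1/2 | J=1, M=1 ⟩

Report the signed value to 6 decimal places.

+0.866025

triangle: 1!*2!*0!/4! = 2/24
(j±m)!: 3!*0!*0!*1!*2!*0! = 12
prefactor² = (2J+1)*Δ*N² = 3
  k=0: +1/(0!*1!*0!*0!*2!*0!) = 1/2
Σ = 1/2  ⇒  CG² = 3*1/2² = 3/4
CG = +√(3/4) = +0.866025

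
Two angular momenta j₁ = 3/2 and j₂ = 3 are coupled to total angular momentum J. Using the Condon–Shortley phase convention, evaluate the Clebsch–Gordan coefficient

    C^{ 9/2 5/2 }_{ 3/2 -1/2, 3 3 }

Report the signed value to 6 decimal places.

√[10·0!3!6!/10! · 1!2!6!0!7!2!] = √(172800)
  +(−1)^0/∏(0,0,2,6,1,0)! = 1/1440  (running 1/1440)
⟨..|..⟩ = √(172800)·(1/1440) = +0.288675

+0.288675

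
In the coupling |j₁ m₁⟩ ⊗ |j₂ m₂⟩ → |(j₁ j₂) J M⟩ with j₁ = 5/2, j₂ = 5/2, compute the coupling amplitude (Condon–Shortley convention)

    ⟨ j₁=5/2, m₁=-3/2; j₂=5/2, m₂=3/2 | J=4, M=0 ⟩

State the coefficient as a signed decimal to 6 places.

√[9·1!4!4!/10! · 1!4!4!1!4!4!] = √(82944/175)
  +(−1)^0/∏(0,1,4,4,0,0)! = 1/576  (running 1/576)
  +(−1)^1/∏(1,0,3,3,1,1)! = -1/36  (running -5/192)
⟨..|..⟩ = √(82944/175)·(-5/192) = -0.566947

−√(9/28) ≈ -0.566947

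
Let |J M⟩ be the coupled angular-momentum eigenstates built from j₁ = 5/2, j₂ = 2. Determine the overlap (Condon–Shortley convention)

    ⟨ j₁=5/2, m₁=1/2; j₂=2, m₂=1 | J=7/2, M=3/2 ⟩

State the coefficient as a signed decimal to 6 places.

triangle: 1!×4!×3!/9! = 144/362880
(j±m)!: 3!×2!×3!×1!×5!×2! = 17280
prefactor² = (2J+1)×Δ×N² = 384/7
  k=0: +1/(0!×1!×2!×3!×2!×0!) = 1/24
  k=1: −1/(1!×0!×1!×2!×3!×1!) = -1/12
Σ = -1/24  ⇒  CG² = 384/7×(-1/24)² = 2/21
CG = −√(2/21) = -0.308607

−√(2/21) ≈ -0.308607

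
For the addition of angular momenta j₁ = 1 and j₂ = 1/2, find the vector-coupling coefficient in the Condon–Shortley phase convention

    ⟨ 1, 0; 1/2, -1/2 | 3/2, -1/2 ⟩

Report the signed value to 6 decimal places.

√[4·0!2!1!/4! · 1!1!0!1!1!2!] = √(2/3)
  +(−1)^0/∏(0,0,1,0,1,1)! = 1  (running 1)
⟨..|..⟩ = √(2/3)·(1) = +0.816497

+√(2/3) = +0.816497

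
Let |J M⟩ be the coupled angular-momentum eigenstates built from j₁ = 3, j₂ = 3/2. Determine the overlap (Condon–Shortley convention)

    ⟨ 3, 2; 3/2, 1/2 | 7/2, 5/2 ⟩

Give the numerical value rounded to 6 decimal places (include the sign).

+0.377964

j₁+j₂−J=1  J+j₁−j₂=5  J−j₁+j₂=2  j₁+j₂+J+1=9
(j₁±m₁, j₂±m₂, J±M) = (5,1,2,1,6,1)
P² = 6400/7
sum k=0..1:
  [0] +1/48 = 1/48
  [1] −1/120 = -1/120
S = 1/80
C² = P²·S² = 1/7 ; C = +0.377964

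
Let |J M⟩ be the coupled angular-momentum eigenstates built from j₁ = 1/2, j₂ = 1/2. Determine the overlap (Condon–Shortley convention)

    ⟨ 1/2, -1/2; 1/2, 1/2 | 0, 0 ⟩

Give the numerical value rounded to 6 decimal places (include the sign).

−√(1/2) ≈ -0.707107

j₁+j₂−J=1  J+j₁−j₂=0  J−j₁+j₂=0  j₁+j₂+J+1=2
(j₁±m₁, j₂±m₂, J±M) = (0,1,1,0,0,0)
P² = 1/2
sum k=1..1:
  [1] −1/1 = -1
S = -1
C² = P²·S² = 1/2 ; C = -0.707107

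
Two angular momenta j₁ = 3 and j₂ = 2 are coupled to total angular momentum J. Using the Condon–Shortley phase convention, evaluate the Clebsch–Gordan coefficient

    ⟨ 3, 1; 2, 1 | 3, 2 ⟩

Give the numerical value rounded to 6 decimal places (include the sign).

j₁+j₂−J=2  J+j₁−j₂=4  J−j₁+j₂=2  j₁+j₂+J+1=9
(j₁±m₁, j₂±m₂, J±M) = (4,2,3,1,5,1)
P² = 64
sum k=1..2:
  [1] −1/12 = -1/12
  [2] +1/48 = 1/48
S = -1/16
C² = P²·S² = 1/4 ; C = -0.500000

−√(1/4) ≈ -0.500000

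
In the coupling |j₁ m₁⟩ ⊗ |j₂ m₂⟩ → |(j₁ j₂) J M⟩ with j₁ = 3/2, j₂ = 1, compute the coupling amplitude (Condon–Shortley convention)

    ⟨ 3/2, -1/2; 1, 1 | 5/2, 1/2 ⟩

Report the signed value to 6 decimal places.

+√(3/10) = +0.547723

√[6·0!3!2!/6! · 1!2!2!0!3!2!] = √(24/5)
  +(−1)^0/∏(0,0,2,2,1,0)! = 1/4  (running 1/4)
⟨..|..⟩ = √(24/5)·(1/4) = +0.547723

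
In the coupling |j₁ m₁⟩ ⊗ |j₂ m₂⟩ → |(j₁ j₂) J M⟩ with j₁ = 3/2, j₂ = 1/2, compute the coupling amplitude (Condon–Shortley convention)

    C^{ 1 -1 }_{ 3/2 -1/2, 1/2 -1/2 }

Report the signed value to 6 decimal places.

+0.500000  (= +√(1/4))

triangle: 1!*2!*0!/4! = 2/24
(j±m)!: 1!*2!*0!*1!*0!*2! = 4
prefactor² = (2J+1)*Δ*N² = 1
  k=0: +1/(0!*1!*2!*0!*0!*0!) = 1/2
Σ = 1/2  ⇒  CG² = 1*1/2² = 1/4
CG = +√(1/4) = +0.500000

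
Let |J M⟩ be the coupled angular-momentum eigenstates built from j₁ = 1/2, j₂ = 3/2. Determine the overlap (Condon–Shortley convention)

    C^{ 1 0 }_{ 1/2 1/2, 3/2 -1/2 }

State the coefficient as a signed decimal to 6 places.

+0.707107  (= +√(1/2))

triangle: 1!·0!·2!/4! = 2/24
(j±m)!: 1!·0!·1!·2!·1!·1! = 2
prefactor² = (2J+1)·Δ·N² = 1/2
  k=0: +1/(0!·1!·0!·1!·0!·1!) = 1
Σ = 1  ⇒  CG² = 1/2·1² = 1/2
CG = +√(1/2) = +0.707107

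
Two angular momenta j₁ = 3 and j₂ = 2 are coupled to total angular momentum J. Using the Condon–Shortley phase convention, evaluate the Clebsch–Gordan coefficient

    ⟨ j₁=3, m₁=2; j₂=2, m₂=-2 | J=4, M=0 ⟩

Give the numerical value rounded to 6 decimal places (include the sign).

+√(1/7) ≈ +0.377964

triangle: 1!·5!·3!/10! = 720/3628800
(j±m)!: 5!·1!·0!·4!·4!·4! = 1658880
prefactor² = (2J+1)·Δ·N² = 20736/7
  k=0: +1/(0!·1!·1!·0!·4!·3!) = 1/144
Σ = 1/144  ⇒  CG² = 20736/7·1/144² = 1/7
CG = +√(1/7) = +0.377964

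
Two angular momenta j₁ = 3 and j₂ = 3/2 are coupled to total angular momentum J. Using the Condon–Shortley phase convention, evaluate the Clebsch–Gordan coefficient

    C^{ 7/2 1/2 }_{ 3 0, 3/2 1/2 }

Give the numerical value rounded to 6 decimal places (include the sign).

j₁+j₂−J=1  J+j₁−j₂=5  J−j₁+j₂=2  j₁+j₂+J+1=9
(j₁±m₁, j₂±m₂, J±M) = (3,3,2,1,4,3)
P² = 384/7
sum k=0..1:
  [0] +1/24 = 1/24
  [1] −1/12 = -1/12
S = -1/24
C² = P²·S² = 2/21 ; C = -0.308607

−√(2/21) ≈ -0.308607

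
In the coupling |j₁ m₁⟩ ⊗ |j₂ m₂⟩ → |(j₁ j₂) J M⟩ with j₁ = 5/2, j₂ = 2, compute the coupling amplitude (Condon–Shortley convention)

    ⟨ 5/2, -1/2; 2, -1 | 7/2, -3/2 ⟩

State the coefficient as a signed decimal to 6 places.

√[8·1!4!3!/9! · 2!3!1!3!2!5!] = √(384/7)
  +(−1)^0/∏(0,1,3,1,1,2)! = 1/12  (running 1/12)
  +(−1)^1/∏(1,0,2,0,2,3)! = -1/24  (running 1/24)
⟨..|..⟩ = √(384/7)·(1/24) = +0.308607

+0.308607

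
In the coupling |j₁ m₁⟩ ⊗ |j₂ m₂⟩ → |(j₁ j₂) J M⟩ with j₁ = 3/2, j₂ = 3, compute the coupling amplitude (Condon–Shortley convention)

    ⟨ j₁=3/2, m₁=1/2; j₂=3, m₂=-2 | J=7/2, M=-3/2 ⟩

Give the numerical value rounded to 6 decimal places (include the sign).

√[8·1!2!5!/9! · 2!1!1!5!2!5!] = √(6400/21)
  +(−1)^0/∏(0,1,1,1,1,4)! = 1/24  (running 1/24)
  +(−1)^1/∏(1,0,0,0,2,5)! = -1/240  (running 3/80)
⟨..|..⟩ = √(6400/21)·(3/80) = +0.654654

+0.654654  (= +√(3/7))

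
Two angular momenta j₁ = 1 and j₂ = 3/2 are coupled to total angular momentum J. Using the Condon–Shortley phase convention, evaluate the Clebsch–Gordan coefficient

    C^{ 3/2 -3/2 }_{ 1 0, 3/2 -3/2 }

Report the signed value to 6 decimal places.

√[4·1!1!2!/5! · 1!1!0!3!0!3!] = √(12/5)
  +(−1)^0/∏(0,1,1,0,0,2)! = 1/2  (running 1/2)
⟨..|..⟩ = √(12/5)·(1/2) = +0.774597

+√(3/5) ≈ +0.774597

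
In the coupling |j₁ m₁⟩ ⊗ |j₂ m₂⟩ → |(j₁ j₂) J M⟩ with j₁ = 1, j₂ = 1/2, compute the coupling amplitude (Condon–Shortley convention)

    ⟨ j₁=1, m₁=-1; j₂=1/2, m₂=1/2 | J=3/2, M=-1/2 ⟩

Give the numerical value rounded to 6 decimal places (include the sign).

j₁+j₂−J=0  J+j₁−j₂=2  J−j₁+j₂=1  j₁+j₂+J+1=4
(j₁±m₁, j₂±m₂, J±M) = (0,2,1,0,1,2)
P² = 4/3
sum k=0..0:
  [0] +1/2 = 1/2
S = 1/2
C² = P²·S² = 1/3 ; C = +0.577350

+√(1/3) = +0.577350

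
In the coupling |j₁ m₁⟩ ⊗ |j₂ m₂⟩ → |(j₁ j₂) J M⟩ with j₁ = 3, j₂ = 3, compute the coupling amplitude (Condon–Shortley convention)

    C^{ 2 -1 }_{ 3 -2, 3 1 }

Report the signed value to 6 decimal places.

j₁+j₂−J=4  J+j₁−j₂=2  J−j₁+j₂=2  j₁+j₂+J+1=9
(j₁±m₁, j₂±m₂, J±M) = (1,5,4,2,1,3)
P² = 320/7
sum k=3..4:
  [3] −1/12 = -1/12
  [4] +1/48 = 1/48
S = -1/16
C² = P²·S² = 5/28 ; C = -0.422577

−√(5/28) = -0.422577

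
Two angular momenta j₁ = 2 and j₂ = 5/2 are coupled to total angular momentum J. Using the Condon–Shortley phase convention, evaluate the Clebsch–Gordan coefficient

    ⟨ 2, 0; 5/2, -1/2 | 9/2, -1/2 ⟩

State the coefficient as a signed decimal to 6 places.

√[10·0!4!5!/10! · 2!2!2!3!4!5!] = √(7680/7)
  +(−1)^0/∏(0,0,2,2,2,3)! = 1/48  (running 1/48)
⟨..|..⟩ = √(7680/7)·(1/48) = +0.690066

+√(10/21) ≈ +0.690066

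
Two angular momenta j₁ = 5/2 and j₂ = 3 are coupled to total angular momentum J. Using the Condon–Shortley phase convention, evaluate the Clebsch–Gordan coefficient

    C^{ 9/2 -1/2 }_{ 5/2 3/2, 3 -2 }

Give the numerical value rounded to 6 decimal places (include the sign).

triangle: 1!×4!×5!/11! = 2880/39916800
(j±m)!: 4!×1!×1!×5!×4!×5! = 8294400
prefactor² = (2J+1)×Δ×N² = 460800/77
  k=0: +1/(0!×1!×1!×1!×3!×4!) = 1/144
  k=1: −1/(1!×0!×0!×0!×4!×5!) = -1/2880
Σ = 19/2880  ⇒  CG² = 460800/77×19/2880² = 361/1386
CG = +√(361/1386) = +0.510355

+√(361/1386) ≈ +0.510355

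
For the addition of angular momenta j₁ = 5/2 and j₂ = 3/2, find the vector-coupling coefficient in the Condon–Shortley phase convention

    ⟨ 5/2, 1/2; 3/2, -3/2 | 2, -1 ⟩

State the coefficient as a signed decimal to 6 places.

triangle: 2!×3!×1!/7! = 12/5040
(j±m)!: 3!×2!×0!×3!×1!×3! = 432
prefactor² = (2J+1)×Δ×N² = 36/7
  k=0: +1/(0!×2!×2!×0!×1!×1!) = 1/4
Σ = 1/4  ⇒  CG² = 36/7×1/4² = 9/28
CG = +√(9/28) = +0.566947

+√(9/28) ≈ +0.566947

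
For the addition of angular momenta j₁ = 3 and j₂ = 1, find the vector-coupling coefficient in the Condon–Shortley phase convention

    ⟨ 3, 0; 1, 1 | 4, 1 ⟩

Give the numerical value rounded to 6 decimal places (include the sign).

+√(5/14) ≈ +0.597614

j₁+j₂−J=0  J+j₁−j₂=6  J−j₁+j₂=2  j₁+j₂+J+1=9
(j₁±m₁, j₂±m₂, J±M) = (3,3,2,0,5,3)
P² = 12960/7
sum k=0..0:
  [0] +1/72 = 1/72
S = 1/72
C² = P²·S² = 5/14 ; C = +0.597614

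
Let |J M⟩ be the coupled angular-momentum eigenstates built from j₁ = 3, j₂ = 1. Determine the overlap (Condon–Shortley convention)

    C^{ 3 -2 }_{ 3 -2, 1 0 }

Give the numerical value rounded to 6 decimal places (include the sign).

-0.577350

√[7·1!5!1!/8! · 1!5!1!1!1!5!] = √(300)
  +(−1)^0/∏(0,1,5,1,0,0)! = 1/120  (running 1/120)
  +(−1)^1/∏(1,0,4,0,1,1)! = -1/24  (running -1/30)
⟨..|..⟩ = √(300)·(-1/30) = -0.577350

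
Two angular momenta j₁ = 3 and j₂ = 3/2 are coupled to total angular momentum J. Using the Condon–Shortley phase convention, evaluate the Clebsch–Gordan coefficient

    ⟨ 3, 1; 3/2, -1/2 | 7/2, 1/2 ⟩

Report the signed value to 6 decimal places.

+0.534522

triangle: 1!*5!*2!/9! = 240/362880
(j±m)!: 4!*2!*1!*2!*4!*3! = 13824
prefactor² = (2J+1)*Δ*N² = 512/7
  k=0: +1/(0!*1!*2!*1!*3!*1!) = 1/12
  k=1: −1/(1!*0!*1!*0!*4!*2!) = -1/48
Σ = 1/16  ⇒  CG² = 512/7*1/16² = 2/7
CG = +√(2/7) = +0.534522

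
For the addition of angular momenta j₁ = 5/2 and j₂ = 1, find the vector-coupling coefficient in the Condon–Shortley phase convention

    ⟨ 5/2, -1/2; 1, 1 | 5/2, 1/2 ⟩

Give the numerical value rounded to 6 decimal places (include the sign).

−√(18/35) ≈ -0.717137

triangle: 1!×4!×1!/7! = 24/5040
(j±m)!: 2!×3!×2!×0!×3!×2! = 288
prefactor² = (2J+1)×Δ×N² = 288/35
  k=1: −1/(1!×0!×2!×1!×2!×0!) = -1/4
Σ = -1/4  ⇒  CG² = 288/35×(-1/4)² = 18/35
CG = −√(18/35) = -0.717137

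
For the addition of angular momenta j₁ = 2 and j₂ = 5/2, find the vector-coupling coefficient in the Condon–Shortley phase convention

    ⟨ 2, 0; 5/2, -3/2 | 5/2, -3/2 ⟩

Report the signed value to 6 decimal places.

j₁+j₂−J=2  J+j₁−j₂=2  J−j₁+j₂=3  j₁+j₂+J+1=8
(j₁±m₁, j₂±m₂, J±M) = (2,2,1,4,1,4)
P² = 288/35
sum k=0..1:
  [0] +1/8 = 1/8
  [1] −1/6 = -1/6
S = -1/24
C² = P²·S² = 1/70 ; C = -0.119523

-0.119523  (= −√(1/70))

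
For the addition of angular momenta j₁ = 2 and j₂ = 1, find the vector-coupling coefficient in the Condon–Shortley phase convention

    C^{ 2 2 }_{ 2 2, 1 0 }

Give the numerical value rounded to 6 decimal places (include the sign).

j₁+j₂−J=1  J+j₁−j₂=3  J−j₁+j₂=1  j₁+j₂+J+1=6
(j₁±m₁, j₂±m₂, J±M) = (4,0,1,1,4,0)
P² = 24
sum k=0..0:
  [0] +1/6 = 1/6
S = 1/6
C² = P²·S² = 2/3 ; C = +0.816497

+0.816497  (= +√(2/3))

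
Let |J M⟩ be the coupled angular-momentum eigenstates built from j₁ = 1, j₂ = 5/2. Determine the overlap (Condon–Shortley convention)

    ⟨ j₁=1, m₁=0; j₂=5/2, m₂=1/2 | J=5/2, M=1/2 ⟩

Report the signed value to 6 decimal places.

√[6·1!1!4!/7! · 1!1!3!2!3!2!] = √(144/35)
  +(−1)^0/∏(0,1,1,3,0,1)! = 1/6  (running 1/6)
  +(−1)^1/∏(1,0,0,2,1,2)! = -1/4  (running -1/12)
⟨..|..⟩ = √(144/35)·(-1/12) = -0.169031

−√(1/35) = -0.169031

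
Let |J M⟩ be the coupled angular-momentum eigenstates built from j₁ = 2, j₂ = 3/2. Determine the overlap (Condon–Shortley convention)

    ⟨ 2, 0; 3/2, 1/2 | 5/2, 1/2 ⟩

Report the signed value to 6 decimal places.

√[6·1!3!2!/7! · 2!2!2!1!3!2!] = √(48/35)
  +(−1)^0/∏(0,1,2,2,1,0)! = 1/4  (running 1/4)
  +(−1)^1/∏(1,0,1,1,2,1)! = -1/2  (running -1/4)
⟨..|..⟩ = √(48/35)·(-1/4) = -0.292770

−√(3/35) ≈ -0.292770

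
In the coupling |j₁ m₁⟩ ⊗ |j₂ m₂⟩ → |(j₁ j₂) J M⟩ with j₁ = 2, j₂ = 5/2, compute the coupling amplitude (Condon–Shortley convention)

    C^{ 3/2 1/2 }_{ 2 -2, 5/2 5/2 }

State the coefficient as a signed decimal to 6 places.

-0.617213  (= −√(8/21))

j₁+j₂−J=3  J+j₁−j₂=1  J−j₁+j₂=2  j₁+j₂+J+1=7
(j₁±m₁, j₂±m₂, J±M) = (0,4,5,0,2,1)
P² = 384/7
sum k=3..3:
  [3] −1/12 = -1/12
S = -1/12
C² = P²·S² = 8/21 ; C = -0.617213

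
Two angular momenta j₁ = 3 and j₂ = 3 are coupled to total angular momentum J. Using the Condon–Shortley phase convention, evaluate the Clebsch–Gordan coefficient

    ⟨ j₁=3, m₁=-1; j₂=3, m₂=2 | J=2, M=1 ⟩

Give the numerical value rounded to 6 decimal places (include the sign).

-0.422577

j₁+j₂−J=4  J+j₁−j₂=2  J−j₁+j₂=2  j₁+j₂+J+1=9
(j₁±m₁, j₂±m₂, J±M) = (2,4,5,1,3,1)
P² = 320/7
sum k=3..4:
  [3] −1/12 = -1/12
  [4] +1/48 = 1/48
S = -1/16
C² = P²·S² = 5/28 ; C = -0.422577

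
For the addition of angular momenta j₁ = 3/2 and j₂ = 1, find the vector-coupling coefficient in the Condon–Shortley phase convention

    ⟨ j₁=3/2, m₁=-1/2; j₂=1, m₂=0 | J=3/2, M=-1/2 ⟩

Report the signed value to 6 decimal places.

triangle: 1!*2!*1!/5! = 2/120
(j±m)!: 1!*2!*1!*1!*1!*2! = 4
prefactor² = (2J+1)*Δ*N² = 4/15
  k=0: +1/(0!*1!*2!*1!*0!*0!) = 1/2
  k=1: −1/(1!*0!*1!*0!*1!*1!) = -1
Σ = -1/2  ⇒  CG² = 4/15*(-1/2)² = 1/15
CG = −√(1/15) = -0.258199

−√(1/15) = -0.258199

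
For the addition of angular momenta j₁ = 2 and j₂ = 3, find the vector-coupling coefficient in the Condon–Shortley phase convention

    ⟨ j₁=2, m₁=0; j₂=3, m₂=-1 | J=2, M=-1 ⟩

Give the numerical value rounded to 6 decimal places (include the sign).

−√(1/7) ≈ -0.377964

√[5·3!1!3!/8! · 2!2!2!4!1!3!] = √(36/7)
  +(−1)^1/∏(1,2,1,1,0,2)! = -1/4  (running -1/4)
  +(−1)^2/∏(2,1,0,0,1,3)! = 1/12  (running -1/6)
⟨..|..⟩ = √(36/7)·(-1/6) = -0.377964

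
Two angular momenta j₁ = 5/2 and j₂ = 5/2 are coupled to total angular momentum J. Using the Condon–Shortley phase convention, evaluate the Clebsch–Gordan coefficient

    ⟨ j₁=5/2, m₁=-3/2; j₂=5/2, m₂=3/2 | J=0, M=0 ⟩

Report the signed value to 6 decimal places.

+0.408248  (= +√(1/6))

√[1·5!0!0!/6! · 1!4!4!1!0!0!] = √(96)
  +(−1)^4/∏(4,1,0,0,0,0)! = 1/24  (running 1/24)
⟨..|..⟩ = √(96)·(1/24) = +0.408248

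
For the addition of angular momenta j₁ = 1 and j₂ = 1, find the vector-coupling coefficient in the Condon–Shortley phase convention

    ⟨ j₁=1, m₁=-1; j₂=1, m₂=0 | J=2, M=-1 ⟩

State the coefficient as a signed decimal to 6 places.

j₁+j₂−J=0  J+j₁−j₂=2  J−j₁+j₂=2  j₁+j₂+J+1=5
(j₁±m₁, j₂±m₂, J±M) = (0,2,1,1,1,3)
P² = 2
sum k=0..0:
  [0] +1/2 = 1/2
S = 1/2
C² = P²·S² = 1/2 ; C = +0.707107

+0.707107  (= +√(1/2))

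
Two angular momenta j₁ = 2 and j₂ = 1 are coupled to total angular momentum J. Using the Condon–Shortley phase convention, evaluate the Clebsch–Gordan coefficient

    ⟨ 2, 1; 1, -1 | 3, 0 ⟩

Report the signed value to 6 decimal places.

j₁+j₂−J=0  J+j₁−j₂=4  J−j₁+j₂=2  j₁+j₂+J+1=7
(j₁±m₁, j₂±m₂, J±M) = (3,1,0,2,3,3)
P² = 144/5
sum k=0..0:
  [0] +1/12 = 1/12
S = 1/12
C² = P²·S² = 1/5 ; C = +0.447214

+0.447214  (= +√(1/5))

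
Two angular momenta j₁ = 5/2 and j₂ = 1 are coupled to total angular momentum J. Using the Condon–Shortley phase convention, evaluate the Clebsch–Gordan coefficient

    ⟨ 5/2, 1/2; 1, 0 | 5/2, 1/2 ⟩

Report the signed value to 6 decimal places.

+√(1/35) = +0.169031

j₁+j₂−J=1  J+j₁−j₂=4  J−j₁+j₂=1  j₁+j₂+J+1=7
(j₁±m₁, j₂±m₂, J±M) = (3,2,1,1,3,2)
P² = 144/35
sum k=0..1:
  [0] +1/4 = 1/4
  [1] −1/6 = -1/6
S = 1/12
C² = P²·S² = 1/35 ; C = +0.169031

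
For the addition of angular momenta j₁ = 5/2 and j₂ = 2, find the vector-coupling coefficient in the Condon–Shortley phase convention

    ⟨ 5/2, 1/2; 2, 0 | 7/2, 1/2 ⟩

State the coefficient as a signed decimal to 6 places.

+√(4/105) ≈ +0.195180

triangle: 1!*4!*3!/9! = 144/362880
(j±m)!: 3!*2!*2!*2!*4!*3! = 6912
prefactor² = (2J+1)*Δ*N² = 768/35
  k=0: +1/(0!*1!*2!*2!*2!*1!) = 1/8
  k=1: −1/(1!*0!*1!*1!*3!*2!) = -1/12
Σ = 1/24  ⇒  CG² = 768/35*1/24² = 4/105
CG = +√(4/105) = +0.195180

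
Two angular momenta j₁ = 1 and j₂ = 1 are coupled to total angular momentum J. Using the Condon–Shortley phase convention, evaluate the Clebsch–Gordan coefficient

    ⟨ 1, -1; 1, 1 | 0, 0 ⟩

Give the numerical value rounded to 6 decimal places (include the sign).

√[1·2!0!0!/3! · 0!2!2!0!0!0!] = √(4/3)
  +(−1)^2/∏(2,0,0,0,0,0)! = 1/2  (running 1/2)
⟨..|..⟩ = √(4/3)·(1/2) = +0.577350

+√(1/3) ≈ +0.577350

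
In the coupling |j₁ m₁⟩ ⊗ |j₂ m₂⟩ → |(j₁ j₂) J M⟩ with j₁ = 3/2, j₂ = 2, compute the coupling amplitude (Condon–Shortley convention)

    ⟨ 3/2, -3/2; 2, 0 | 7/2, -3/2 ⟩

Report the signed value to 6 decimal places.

triangle: 0!*3!*4!/8! = 144/40320
(j±m)!: 0!*3!*2!*2!*2!*5! = 5760
prefactor² = (2J+1)*Δ*N² = 1152/7
  k=0: +1/(0!*0!*3!*2!*0!*2!) = 1/24
Σ = 1/24  ⇒  CG² = 1152/7*1/24² = 2/7
CG = +√(2/7) = +0.534522

+0.534522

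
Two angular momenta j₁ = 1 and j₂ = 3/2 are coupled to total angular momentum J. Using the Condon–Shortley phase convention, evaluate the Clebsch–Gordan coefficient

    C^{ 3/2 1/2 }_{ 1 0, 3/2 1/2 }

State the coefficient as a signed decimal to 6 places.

−√(1/15) = -0.258199

j₁+j₂−J=1  J+j₁−j₂=1  J−j₁+j₂=2  j₁+j₂+J+1=5
(j₁±m₁, j₂±m₂, J±M) = (1,1,2,1,2,1)
P² = 4/15
sum k=0..1:
  [0] +1/2 = 1/2
  [1] −1/1 = -1
S = -1/2
C² = P²·S² = 1/15 ; C = -0.258199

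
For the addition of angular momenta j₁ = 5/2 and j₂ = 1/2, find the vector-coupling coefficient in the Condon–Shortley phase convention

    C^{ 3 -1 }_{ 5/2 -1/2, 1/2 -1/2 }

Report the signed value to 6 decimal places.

√[7·0!5!1!/7! · 2!3!0!1!2!4!] = √(96)
  +(−1)^0/∏(0,0,3,0,2,1)! = 1/12  (running 1/12)
⟨..|..⟩ = √(96)·(1/12) = +0.816497

+0.816497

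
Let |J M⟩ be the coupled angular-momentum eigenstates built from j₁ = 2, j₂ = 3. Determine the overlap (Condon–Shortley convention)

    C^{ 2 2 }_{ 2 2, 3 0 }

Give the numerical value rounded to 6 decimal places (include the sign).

+0.267261

√[5·3!1!3!/8! · 4!0!3!3!4!0!] = √(648/7)
  +(−1)^0/∏(0,3,0,3,1,0)! = 1/36  (running 1/36)
⟨..|..⟩ = √(648/7)·(1/36) = +0.267261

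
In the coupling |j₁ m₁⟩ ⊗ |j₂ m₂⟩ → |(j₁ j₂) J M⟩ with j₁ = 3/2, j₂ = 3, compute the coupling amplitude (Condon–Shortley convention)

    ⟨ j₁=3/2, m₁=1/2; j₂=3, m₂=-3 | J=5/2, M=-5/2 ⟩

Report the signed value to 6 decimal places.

√[6·2!1!4!/8! · 2!1!0!6!0!5!] = √(8640/7)
  +(−1)^0/∏(0,2,1,0,0,4)! = 1/48  (running 1/48)
⟨..|..⟩ = √(8640/7)·(1/48) = +0.731925

+√(15/28) ≈ +0.731925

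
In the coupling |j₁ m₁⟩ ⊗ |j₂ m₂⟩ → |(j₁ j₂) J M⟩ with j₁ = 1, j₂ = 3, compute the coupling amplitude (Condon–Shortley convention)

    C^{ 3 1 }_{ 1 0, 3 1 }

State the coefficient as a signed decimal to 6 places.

triangle: 1!*1!*5!/8! = 120/40320
(j±m)!: 1!*1!*4!*2!*4!*2! = 2304
prefactor² = (2J+1)*Δ*N² = 48
  k=0: +1/(0!*1!*1!*4!*0!*1!) = 1/24
  k=1: −1/(1!*0!*0!*3!*1!*2!) = -1/12
Σ = -1/24  ⇒  CG² = 48*(-1/24)² = 1/12
CG = −√(1/12) = -0.288675

−√(1/12) = -0.288675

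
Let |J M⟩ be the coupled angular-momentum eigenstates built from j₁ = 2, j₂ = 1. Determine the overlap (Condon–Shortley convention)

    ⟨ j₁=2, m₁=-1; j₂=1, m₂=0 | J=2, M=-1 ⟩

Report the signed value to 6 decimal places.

-0.408248

triangle: 1!*3!*1!/6! = 6/720
(j±m)!: 1!*3!*1!*1!*1!*3! = 36
prefactor² = (2J+1)*Δ*N² = 3/2
  k=0: +1/(0!*1!*3!*1!*0!*0!) = 1/6
  k=1: −1/(1!*0!*2!*0!*1!*1!) = -1/2
Σ = -1/3  ⇒  CG² = 3/2*(-1/3)² = 1/6
CG = −√(1/6) = -0.408248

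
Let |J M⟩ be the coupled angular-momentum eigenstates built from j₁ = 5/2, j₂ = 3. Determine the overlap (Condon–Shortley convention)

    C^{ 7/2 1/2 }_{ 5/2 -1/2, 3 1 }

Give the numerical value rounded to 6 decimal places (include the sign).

triangle: 2!·3!·4!/10! = 288/3628800
(j±m)!: 2!·3!·4!·2!·4!·3! = 82944
prefactor² = (2J+1)·Δ·N² = 9216/175
  k=0: +1/(0!·2!·3!·4!·0!·0!) = 1/288
  k=1: −1/(1!·1!·2!·3!·1!·1!) = -1/12
  k=2: +1/(2!·0!·1!·2!·2!·2!) = 1/16
Σ = -5/288  ⇒  CG² = 9216/175·(-5/288)² = 1/63
CG = −√(1/63) = -0.125988

−√(1/63) = -0.125988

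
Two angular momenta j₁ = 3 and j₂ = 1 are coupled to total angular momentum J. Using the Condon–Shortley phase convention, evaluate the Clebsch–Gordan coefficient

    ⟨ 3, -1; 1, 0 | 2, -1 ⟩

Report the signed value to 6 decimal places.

-0.617213

triangle: 2!·4!·0!/7! = 48/5040
(j±m)!: 2!·4!·1!·1!·1!·3! = 288
prefactor² = (2J+1)·Δ·N² = 96/7
  k=1: −1/(1!·1!·3!·0!·1!·0!) = -1/6
Σ = -1/6  ⇒  CG² = 96/7·(-1/6)² = 8/21
CG = −√(8/21) = -0.617213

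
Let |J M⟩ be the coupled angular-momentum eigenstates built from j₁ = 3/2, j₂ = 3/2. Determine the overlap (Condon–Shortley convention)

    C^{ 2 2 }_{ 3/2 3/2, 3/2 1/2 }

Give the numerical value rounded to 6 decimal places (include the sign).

+√(1/2) ≈ +0.707107

triangle: 1!*2!*2!/6! = 4/720
(j±m)!: 3!*0!*2!*1!*4!*0! = 288
prefactor² = (2J+1)*Δ*N² = 8
  k=0: +1/(0!*1!*0!*2!*2!*0!) = 1/4
Σ = 1/4  ⇒  CG² = 8*1/4² = 1/2
CG = +√(1/2) = +0.707107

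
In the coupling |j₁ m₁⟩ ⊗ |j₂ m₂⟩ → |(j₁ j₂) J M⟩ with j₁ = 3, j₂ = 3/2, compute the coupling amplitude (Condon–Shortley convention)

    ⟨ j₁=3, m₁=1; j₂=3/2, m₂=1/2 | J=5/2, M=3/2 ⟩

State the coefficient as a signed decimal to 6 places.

−√(7/20) ≈ -0.591608

triangle: 2!×4!×1!/8! = 48/40320
(j±m)!: 4!×2!×2!×1!×4!×1! = 2304
prefactor² = (2J+1)×Δ×N² = 576/35
  k=1: −1/(1!×1!×1!×1!×3!×0!) = -1/6
  k=2: +1/(2!×0!×0!×0!×4!×1!) = 1/48
Σ = -7/48  ⇒  CG² = 576/35×(-7/48)² = 7/20
CG = −√(7/20) = -0.591608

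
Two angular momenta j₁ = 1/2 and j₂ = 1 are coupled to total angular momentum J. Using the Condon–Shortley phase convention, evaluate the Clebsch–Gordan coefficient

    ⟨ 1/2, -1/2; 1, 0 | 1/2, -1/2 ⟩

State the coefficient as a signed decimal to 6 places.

√[2·1!0!1!/3! · 0!1!1!1!0!1!] = √(1/3)
  +(−1)^1/∏(1,0,0,0,0,1)! = -1  (running -1)
⟨..|..⟩ = √(1/3)·(-1) = -0.577350

-0.577350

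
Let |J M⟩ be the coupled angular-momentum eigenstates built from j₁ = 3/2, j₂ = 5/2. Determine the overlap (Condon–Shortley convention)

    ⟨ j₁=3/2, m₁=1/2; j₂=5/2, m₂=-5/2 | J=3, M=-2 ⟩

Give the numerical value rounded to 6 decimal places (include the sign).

+0.645497

triangle: 1!·2!·4!/8! = 48/40320
(j±m)!: 2!·1!·0!·5!·1!·5! = 28800
prefactor² = (2J+1)·Δ·N² = 240
  k=0: +1/(0!·1!·1!·0!·1!·4!) = 1/24
Σ = 1/24  ⇒  CG² = 240·1/24² = 5/12
CG = +√(5/12) = +0.645497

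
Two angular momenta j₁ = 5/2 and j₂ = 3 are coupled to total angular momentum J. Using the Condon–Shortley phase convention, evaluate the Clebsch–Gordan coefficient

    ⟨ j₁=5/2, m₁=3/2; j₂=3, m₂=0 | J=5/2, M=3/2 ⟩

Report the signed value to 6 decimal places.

j₁+j₂−J=3  J+j₁−j₂=2  J−j₁+j₂=3  j₁+j₂+J+1=9
(j₁±m₁, j₂±m₂, J±M) = (4,1,3,3,4,1)
P² = 864/35
sum k=0..1:
  [0] +1/36 = 1/36
  [1] −1/8 = -1/8
S = -7/72
C² = P²·S² = 7/30 ; C = -0.483046

-0.483046  (= −√(7/30))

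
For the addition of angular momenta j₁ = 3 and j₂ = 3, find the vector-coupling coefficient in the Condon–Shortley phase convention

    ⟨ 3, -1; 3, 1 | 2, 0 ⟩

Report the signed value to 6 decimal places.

−√(3/28) ≈ -0.327327

√[5·4!2!2!/9! · 2!4!4!2!2!2!] = √(256/21)
  +(−1)^2/∏(2,2,2,2,0,0)! = 1/16  (running 1/16)
  +(−1)^3/∏(3,1,1,1,1,1)! = -1/6  (running -5/48)
  +(−1)^4/∏(4,0,0,0,2,2)! = 1/96  (running -3/32)
⟨..|..⟩ = √(256/21)·(-3/32) = -0.327327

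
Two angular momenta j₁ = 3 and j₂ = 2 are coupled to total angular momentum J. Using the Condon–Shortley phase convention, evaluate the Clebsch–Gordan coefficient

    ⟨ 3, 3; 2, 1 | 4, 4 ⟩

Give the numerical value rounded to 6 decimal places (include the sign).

√[9·1!5!3!/10! · 6!0!3!1!8!0!] = √(311040)
  +(−1)^0/∏(0,1,0,3,5,0)! = 1/720  (running 1/720)
⟨..|..⟩ = √(311040)·(1/720) = +0.774597

+0.774597  (= +√(3/5))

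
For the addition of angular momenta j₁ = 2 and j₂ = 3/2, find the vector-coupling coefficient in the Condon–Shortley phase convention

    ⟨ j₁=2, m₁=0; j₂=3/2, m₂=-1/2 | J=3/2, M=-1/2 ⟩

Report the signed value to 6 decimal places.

-0.447214

j₁+j₂−J=2  J+j₁−j₂=2  J−j₁+j₂=1  j₁+j₂+J+1=6
(j₁±m₁, j₂±m₂, J±M) = (2,2,1,2,1,2)
P² = 16/45
sum k=0..1:
  [0] +1/4 = 1/4
  [1] −1/1 = -1
S = -3/4
C² = P²·S² = 1/5 ; C = -0.447214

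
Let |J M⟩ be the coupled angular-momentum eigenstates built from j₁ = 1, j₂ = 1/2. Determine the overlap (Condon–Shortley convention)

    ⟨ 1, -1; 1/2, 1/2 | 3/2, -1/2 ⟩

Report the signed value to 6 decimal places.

+0.577350  (= +√(1/3))

triangle: 0!*2!*1!/4! = 2/24
(j±m)!: 0!*2!*1!*0!*1!*2! = 4
prefactor² = (2J+1)*Δ*N² = 4/3
  k=0: +1/(0!*0!*2!*1!*0!*0!) = 1/2
Σ = 1/2  ⇒  CG² = 4/3*1/2² = 1/3
CG = +√(1/3) = +0.577350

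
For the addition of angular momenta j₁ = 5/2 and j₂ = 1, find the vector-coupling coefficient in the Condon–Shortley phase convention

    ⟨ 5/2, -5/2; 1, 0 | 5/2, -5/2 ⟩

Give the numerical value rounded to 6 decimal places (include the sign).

-0.845154

√[6·1!4!1!/7! · 0!5!1!1!0!5!] = √(2880/7)
  +(−1)^1/∏(1,0,4,0,0,1)! = -1/24  (running -1/24)
⟨..|..⟩ = √(2880/7)·(-1/24) = -0.845154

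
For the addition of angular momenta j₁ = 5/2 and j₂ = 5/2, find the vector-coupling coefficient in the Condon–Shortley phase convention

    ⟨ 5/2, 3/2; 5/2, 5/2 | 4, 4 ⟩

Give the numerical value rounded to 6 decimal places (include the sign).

-0.707107

j₁+j₂−J=1  J+j₁−j₂=4  J−j₁+j₂=4  j₁+j₂+J+1=10
(j₁±m₁, j₂±m₂, J±M) = (4,1,5,0,8,0)
P² = 165888
sum k=1..1:
  [1] −1/576 = -1/576
S = -1/576
C² = P²·S² = 1/2 ; C = -0.707107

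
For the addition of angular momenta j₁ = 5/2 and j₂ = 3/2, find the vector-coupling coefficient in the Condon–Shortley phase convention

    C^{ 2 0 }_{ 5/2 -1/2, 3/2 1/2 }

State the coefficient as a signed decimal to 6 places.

-0.267261  (= −√(1/14))

j₁+j₂−J=2  J+j₁−j₂=3  J−j₁+j₂=1  j₁+j₂+J+1=7
(j₁±m₁, j₂±m₂, J±M) = (2,3,2,1,2,2)
P² = 8/7
sum k=1..2:
  [1] −1/2 = -1/2
  [2] +1/4 = 1/4
S = -1/4
C² = P²·S² = 1/14 ; C = -0.267261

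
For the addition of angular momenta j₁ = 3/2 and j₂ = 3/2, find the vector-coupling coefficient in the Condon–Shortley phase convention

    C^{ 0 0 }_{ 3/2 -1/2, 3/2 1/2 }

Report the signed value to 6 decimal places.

j₁+j₂−J=3  J+j₁−j₂=0  J−j₁+j₂=0  j₁+j₂+J+1=4
(j₁±m₁, j₂±m₂, J±M) = (1,2,2,1,0,0)
P² = 1
sum k=2..2:
  [2] +1/2 = 1/2
S = 1/2
C² = P²·S² = 1/4 ; C = +0.500000

+√(1/4) = +0.500000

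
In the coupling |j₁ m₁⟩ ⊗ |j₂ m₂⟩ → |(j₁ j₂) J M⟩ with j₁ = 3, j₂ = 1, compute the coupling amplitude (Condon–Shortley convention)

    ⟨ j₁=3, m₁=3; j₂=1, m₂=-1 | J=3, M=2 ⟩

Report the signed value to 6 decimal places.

√[7·1!5!1!/8! · 6!0!0!2!5!1!] = √(3600)
  +(−1)^0/∏(0,1,0,0,5,1)! = 1/120  (running 1/120)
⟨..|..⟩ = √(3600)·(1/120) = +0.500000

+√(1/4) = +0.500000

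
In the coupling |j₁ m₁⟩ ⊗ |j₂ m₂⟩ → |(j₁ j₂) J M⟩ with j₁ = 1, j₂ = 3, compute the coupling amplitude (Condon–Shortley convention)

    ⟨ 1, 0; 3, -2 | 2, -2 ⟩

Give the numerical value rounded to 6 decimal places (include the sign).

√[5·2!0!4!/7! · 1!1!1!5!0!4!] = √(960/7)
  +(−1)^1/∏(1,1,0,0,0,4)! = -1/24  (running -1/24)
⟨..|..⟩ = √(960/7)·(-1/24) = -0.487950

−√(5/21) = -0.487950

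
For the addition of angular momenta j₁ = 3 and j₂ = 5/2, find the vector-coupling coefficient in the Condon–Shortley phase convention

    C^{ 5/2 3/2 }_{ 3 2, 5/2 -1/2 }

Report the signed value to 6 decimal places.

−√(1/14) = -0.267261

√[6·3!3!2!/9! · 5!1!2!3!4!1!] = √(288/7)
  +(−1)^0/∏(0,3,1,2,2,0)! = 1/24  (running 1/24)
  +(−1)^1/∏(1,2,0,1,3,1)! = -1/12  (running -1/24)
⟨..|..⟩ = √(288/7)·(-1/24) = -0.267261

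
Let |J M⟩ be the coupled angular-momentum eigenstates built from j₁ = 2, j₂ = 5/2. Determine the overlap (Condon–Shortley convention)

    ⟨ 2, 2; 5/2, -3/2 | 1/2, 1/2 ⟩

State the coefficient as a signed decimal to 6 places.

triangle: 4!*0!*1!/6! = 24/720
(j±m)!: 4!*0!*1!*4!*1!*0! = 576
prefactor² = (2J+1)*Δ*N² = 192/5
  k=0: +1/(0!*4!*0!*1!*0!*0!) = 1/24
Σ = 1/24  ⇒  CG² = 192/5*1/24² = 1/15
CG = +√(1/15) = +0.258199

+0.258199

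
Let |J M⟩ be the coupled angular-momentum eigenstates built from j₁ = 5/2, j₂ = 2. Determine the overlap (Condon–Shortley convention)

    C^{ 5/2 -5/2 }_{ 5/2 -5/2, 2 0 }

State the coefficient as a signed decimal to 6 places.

√[6·2!3!2!/8! · 0!5!2!2!0!5!] = √(1440/7)
  +(−1)^2/∏(2,0,3,0,0,2)! = 1/24  (running 1/24)
⟨..|..⟩ = √(1440/7)·(1/24) = +0.597614

+√(5/14) ≈ +0.597614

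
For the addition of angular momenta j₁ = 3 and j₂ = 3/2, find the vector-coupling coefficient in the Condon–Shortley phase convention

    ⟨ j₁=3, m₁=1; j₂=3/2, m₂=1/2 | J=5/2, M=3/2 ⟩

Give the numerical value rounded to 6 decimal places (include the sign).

-0.591608  (= −√(7/20))

√[6·2!4!1!/8! · 4!2!2!1!4!1!] = √(576/35)
  +(−1)^1/∏(1,1,1,1,3,0)! = -1/6  (running -1/6)
  +(−1)^2/∏(2,0,0,0,4,1)! = 1/48  (running -7/48)
⟨..|..⟩ = √(576/35)·(-7/48) = -0.591608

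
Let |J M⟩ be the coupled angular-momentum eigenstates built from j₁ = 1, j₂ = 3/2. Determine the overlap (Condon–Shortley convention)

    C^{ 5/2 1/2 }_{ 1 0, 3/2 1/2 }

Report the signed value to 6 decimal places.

√[6·0!2!3!/6! · 1!1!2!1!3!2!] = √(12/5)
  +(−1)^0/∏(0,0,1,2,1,1)! = 1/2  (running 1/2)
⟨..|..⟩ = √(12/5)·(1/2) = +0.774597

+√(3/5) = +0.774597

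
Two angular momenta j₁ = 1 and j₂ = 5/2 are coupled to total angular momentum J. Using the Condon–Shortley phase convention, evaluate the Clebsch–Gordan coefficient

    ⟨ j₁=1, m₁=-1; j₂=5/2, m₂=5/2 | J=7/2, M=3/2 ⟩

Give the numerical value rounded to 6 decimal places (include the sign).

+0.218218  (= +√(1/21))

√[8·0!2!5!/8! · 0!2!5!0!5!2!] = √(19200/7)
  +(−1)^0/∏(0,0,2,5,0,0)! = 1/240  (running 1/240)
⟨..|..⟩ = √(19200/7)·(1/240) = +0.218218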